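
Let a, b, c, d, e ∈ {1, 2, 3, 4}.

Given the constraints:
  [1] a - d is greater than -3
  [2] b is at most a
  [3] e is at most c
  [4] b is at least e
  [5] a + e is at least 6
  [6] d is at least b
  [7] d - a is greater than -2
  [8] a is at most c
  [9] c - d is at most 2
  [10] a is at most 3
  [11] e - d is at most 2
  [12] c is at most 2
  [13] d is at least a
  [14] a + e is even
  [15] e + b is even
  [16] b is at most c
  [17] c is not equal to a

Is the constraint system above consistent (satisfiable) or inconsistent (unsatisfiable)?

From constraint 10: a ≤ 3. From constraints 3 and 12: e ≤ c ≤ 2. Hence a + e ≤ 5. But constraint 5 requires a + e ≥ 6, and 6 > 5. Contradiction.

Unsatisfiable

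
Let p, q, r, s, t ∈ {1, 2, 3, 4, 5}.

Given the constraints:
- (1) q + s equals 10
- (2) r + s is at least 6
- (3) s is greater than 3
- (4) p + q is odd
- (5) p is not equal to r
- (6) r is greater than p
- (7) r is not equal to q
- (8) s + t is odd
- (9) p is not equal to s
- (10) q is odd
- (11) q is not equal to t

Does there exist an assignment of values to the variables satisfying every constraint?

Setting (p, q, r, s, t) = (2, 5, 3, 5, 4) satisfies everything: constraint 1: q + s = 10; constraint 2: r + s = 8; constraint 4: p + q = 7 is odd, and the others follow.

Satisfiable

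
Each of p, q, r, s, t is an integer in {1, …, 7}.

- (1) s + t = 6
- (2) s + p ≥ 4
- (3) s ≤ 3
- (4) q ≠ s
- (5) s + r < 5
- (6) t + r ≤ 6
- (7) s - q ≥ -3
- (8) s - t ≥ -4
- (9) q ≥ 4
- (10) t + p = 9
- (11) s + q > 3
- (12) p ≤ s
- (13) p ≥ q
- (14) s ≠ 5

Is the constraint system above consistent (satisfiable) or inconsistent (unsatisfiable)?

From constraints 9 and 13: p ≥ q and q ≥ 4, so p ≥ 4. From constraints 3 and 12: p ≤ s and s ≤ 3, so p ≤ 3. But 3 < 4, so no value of p works.

Unsatisfiable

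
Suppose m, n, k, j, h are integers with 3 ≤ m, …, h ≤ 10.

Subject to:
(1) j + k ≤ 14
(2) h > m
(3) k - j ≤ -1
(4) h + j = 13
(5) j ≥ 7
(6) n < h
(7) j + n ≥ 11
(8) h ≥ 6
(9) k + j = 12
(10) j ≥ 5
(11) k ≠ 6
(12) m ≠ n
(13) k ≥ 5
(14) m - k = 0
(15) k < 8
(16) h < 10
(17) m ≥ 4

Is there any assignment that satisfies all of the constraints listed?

Satisfiable

One satisfying assignment is m = 5, n = 4, k = 5, j = 7, h = 6.
For the less obvious constraints — constraint 1: j + k = 12; constraint 3: k - j = -2 — and the others hold by inspection.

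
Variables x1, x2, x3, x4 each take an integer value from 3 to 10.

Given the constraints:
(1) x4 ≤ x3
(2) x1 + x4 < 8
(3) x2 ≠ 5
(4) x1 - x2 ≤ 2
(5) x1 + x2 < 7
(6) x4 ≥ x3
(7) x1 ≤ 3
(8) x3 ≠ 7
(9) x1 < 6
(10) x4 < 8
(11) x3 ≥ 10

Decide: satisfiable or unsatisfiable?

From constraints 6 and 11: x4 ≥ x3 and x3 ≥ 10, so x4 ≥ 10. From constraint 10: x4 ≤ 7. But 7 < 10, so no value of x4 works.

Unsatisfiable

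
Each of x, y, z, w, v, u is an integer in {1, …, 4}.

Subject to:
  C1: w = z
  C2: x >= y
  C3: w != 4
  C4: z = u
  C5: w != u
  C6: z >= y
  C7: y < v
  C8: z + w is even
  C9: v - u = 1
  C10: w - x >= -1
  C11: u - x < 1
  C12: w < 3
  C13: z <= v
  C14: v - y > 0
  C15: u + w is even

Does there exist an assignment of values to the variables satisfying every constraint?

From constraints 1 and 4, w = z = u, so w = u. But constraint 5 says w ≠ u. Contradiction.

Unsatisfiable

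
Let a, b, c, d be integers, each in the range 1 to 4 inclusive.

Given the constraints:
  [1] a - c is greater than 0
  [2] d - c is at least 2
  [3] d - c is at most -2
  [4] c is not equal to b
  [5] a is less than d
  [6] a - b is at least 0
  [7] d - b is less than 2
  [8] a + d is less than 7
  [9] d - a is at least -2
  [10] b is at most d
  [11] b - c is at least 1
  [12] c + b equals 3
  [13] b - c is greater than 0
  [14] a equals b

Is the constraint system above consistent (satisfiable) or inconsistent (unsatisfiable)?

Unsatisfiable

Constraints 3, 6, 9, and 11 give d − a ≥ -2, a − b ≥ 0, b − c ≥ 1, c − d ≥ 2.
Adding all 4 inequalities: the left sides telescope to 0, and the right sides sum to (-2) + 0 + 1 + 2 = 1. So 0 ≥ 1, which is false.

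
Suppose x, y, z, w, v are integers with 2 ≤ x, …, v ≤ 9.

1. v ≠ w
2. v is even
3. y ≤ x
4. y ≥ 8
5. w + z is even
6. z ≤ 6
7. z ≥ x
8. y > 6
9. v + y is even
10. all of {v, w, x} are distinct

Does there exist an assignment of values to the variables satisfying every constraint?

Unsatisfiable

From constraints 3 and 4: x ≥ y and y ≥ 8, so x ≥ 8. From constraints 6 and 7: x ≤ z and z ≤ 6, so x ≤ 6. But 6 < 8, so no value of x works.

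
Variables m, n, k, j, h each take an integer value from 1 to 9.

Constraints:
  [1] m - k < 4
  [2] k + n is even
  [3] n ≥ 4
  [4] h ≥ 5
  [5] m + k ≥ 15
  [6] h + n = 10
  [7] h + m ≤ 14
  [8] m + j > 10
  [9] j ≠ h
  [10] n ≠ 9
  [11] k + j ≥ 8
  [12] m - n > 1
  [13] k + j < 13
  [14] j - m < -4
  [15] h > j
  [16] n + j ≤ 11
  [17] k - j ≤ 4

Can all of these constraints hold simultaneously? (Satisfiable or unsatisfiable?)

Satisfiable

Try m = 8, n = 5, k = 7, j = 3, h = 5.
Check constraint 1: m - k = 1; constraint 5: m + k = 15; constraint 6: h + n = 10. The remaining constraints are straightforward to verify.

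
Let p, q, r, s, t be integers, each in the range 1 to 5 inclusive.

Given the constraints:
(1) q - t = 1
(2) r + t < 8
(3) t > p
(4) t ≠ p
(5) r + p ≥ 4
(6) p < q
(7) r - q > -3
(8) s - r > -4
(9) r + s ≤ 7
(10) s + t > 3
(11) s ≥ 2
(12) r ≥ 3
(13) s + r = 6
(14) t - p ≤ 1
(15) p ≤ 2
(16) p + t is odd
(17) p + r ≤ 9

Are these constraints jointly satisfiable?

Take p = 2, q = 4, r = 4, s = 2, t = 3. Then constraint 1: q - t = 1; constraint 2: r + t = 7, and every other listed constraint is also met.

Satisfiable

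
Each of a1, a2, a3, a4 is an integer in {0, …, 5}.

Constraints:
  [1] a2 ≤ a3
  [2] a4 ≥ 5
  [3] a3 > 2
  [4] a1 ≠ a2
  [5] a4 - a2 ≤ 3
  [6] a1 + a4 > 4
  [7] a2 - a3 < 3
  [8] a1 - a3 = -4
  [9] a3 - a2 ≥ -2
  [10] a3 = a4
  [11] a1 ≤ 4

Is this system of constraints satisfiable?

Take a1 = 1, a2 = 5, a3 = 5, a4 = 5. Then constraint 5: a4 - a2 = 0; constraint 6: a1 + a4 = 6; constraint 7: a2 - a3 = 0, and every other listed constraint is also met.

Satisfiable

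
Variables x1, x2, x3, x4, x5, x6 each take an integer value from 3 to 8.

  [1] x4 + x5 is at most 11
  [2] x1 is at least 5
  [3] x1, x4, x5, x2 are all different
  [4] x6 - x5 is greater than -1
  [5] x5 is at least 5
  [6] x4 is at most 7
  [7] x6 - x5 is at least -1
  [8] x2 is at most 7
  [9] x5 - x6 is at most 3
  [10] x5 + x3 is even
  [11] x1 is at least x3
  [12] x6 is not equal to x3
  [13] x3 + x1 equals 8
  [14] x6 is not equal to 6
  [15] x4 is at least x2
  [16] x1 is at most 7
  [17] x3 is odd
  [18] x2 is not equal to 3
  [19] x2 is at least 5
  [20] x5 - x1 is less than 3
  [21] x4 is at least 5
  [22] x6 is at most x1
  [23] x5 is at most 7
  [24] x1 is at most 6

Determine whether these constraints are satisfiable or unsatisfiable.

Unsatisfiable

Constraints 2, 5, 6, 8, 16, 19, 21, and 23 confine each of x1, x4, x5, x2 to the 3 values {5, …, 7}.
Constraint 3 requires all 4 of them to be distinct, but only 3 values are available — impossible by the pigeonhole principle.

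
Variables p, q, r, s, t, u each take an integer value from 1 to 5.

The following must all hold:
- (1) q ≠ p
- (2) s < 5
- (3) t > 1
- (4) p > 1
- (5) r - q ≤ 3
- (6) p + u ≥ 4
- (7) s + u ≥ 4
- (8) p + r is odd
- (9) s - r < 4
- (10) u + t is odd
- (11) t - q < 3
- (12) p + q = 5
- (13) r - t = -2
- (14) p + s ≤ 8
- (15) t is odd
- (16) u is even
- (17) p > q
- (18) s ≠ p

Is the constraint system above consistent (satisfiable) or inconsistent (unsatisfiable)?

Satisfiable

One satisfying assignment is p = 4, q = 1, r = 1, s = 2, t = 3, u = 2.
For the less obvious constraints — constraint 5: r - q = 0; constraint 6: p + u = 6 — and the others hold by inspection.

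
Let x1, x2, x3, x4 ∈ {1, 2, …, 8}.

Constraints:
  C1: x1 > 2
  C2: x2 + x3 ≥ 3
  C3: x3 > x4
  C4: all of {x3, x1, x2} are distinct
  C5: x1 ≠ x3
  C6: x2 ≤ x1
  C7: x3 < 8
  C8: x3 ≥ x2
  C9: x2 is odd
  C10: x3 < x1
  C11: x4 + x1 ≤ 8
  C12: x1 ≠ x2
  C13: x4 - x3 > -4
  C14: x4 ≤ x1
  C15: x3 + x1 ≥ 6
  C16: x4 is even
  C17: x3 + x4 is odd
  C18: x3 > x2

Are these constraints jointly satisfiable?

Take x1 = 4, x2 = 1, x3 = 3, x4 = 2. Then constraint 2: x2 + x3 = 4; constraint 11: x4 + x1 = 6, and every other listed constraint is also met.

Satisfiable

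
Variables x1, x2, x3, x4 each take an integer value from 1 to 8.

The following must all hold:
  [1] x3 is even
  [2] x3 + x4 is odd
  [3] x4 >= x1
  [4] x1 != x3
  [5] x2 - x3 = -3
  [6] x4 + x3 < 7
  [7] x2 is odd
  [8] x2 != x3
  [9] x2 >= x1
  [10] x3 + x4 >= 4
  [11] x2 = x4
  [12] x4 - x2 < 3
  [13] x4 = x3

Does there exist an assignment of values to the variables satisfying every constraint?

Unsatisfiable

From constraints 11 and 13, x2 = x4 = x3, so x2 = x3. But constraint 8 says x2 ≠ x3. Contradiction.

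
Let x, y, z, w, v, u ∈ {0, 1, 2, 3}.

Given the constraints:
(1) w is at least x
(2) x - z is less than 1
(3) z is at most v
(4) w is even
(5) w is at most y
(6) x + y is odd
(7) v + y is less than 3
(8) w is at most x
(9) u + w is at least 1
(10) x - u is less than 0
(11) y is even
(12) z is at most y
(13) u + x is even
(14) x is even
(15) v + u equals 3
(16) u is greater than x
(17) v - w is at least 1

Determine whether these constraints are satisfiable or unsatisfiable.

Unsatisfiable

Constraint 14 makes x even and constraint 11 makes y even, so x + y must be even. Constraint 6 says x + y is odd — contradiction.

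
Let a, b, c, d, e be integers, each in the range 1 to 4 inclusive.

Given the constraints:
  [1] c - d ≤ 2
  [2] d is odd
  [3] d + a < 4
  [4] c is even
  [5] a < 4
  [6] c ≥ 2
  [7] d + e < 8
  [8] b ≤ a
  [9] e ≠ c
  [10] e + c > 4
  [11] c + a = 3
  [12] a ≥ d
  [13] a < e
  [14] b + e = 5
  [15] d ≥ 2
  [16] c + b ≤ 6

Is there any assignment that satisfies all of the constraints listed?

From constraint 6: c ≥ 2. From constraints 12 and 15: a ≥ d ≥ 2. Hence c + a ≥ 4. But constraint 11 requires c + a = 3, and 3 < 4. Contradiction.

Unsatisfiable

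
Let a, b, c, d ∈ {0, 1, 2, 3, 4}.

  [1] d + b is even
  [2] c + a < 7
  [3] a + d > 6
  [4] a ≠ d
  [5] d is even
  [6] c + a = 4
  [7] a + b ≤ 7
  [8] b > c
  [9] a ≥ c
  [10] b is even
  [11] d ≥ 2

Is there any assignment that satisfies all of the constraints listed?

Try a = 3, b = 4, c = 1, d = 4.
Check constraint 2: c + a = 4; constraint 3: a + d = 7. The remaining constraints are straightforward to verify.

Satisfiable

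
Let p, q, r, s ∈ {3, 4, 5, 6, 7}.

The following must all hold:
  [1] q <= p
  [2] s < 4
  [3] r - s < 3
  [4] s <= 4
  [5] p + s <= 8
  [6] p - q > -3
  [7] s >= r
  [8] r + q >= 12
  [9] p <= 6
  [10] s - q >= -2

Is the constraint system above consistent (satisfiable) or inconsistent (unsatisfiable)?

Unsatisfiable

From constraints 4 and 7: r ≤ s ≤ 4. From constraints 1 and 9: q ≤ p ≤ 6. Hence r + q ≤ 10. But constraint 8 requires r + q ≥ 12, and 12 > 10. Contradiction.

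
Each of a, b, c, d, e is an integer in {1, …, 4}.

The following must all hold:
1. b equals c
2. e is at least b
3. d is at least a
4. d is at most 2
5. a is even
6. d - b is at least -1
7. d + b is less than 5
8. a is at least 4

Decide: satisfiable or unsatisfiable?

Unsatisfiable

From constraints 3 and 8: d ≥ a and a ≥ 4, so d ≥ 4. From constraint 4: d ≤ 2. But 2 < 4, so no value of d works.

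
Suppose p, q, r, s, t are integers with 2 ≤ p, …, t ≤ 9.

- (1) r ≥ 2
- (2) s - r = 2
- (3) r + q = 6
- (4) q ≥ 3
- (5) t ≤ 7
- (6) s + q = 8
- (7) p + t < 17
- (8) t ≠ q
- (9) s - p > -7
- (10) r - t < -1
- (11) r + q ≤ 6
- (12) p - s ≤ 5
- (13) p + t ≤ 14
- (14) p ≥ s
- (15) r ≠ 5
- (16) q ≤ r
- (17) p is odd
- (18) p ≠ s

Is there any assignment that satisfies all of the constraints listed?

The assignment p = 9, q = 3, r = 3, s = 5, t = 5 works:
  constraint 2 holds since s - r = 2.
  constraint 3 holds since r + q = 6.
  constraint 6 holds since s + q = 8.
The rest check out directly.

Satisfiable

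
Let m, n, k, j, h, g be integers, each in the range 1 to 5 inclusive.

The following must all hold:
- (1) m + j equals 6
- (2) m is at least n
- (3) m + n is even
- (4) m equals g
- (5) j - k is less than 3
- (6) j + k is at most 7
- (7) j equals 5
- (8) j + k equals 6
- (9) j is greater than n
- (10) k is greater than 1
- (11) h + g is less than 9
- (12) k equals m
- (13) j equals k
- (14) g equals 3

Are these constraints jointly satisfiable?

Constraint 7 fixes j = 5 and constraint 14 fixes g = 3. Constraints 4, 12, and 13 give j = k = m = g, so j = g. But 5 ≠ 3 — contradiction.

Unsatisfiable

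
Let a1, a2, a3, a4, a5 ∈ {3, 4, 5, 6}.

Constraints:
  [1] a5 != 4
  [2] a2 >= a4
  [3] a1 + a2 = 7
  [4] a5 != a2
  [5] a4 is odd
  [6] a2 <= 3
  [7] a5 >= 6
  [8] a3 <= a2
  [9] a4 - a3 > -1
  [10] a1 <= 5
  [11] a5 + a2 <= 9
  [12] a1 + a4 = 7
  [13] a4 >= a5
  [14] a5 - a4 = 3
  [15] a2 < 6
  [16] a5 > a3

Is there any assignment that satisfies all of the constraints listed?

Unsatisfiable

From constraints 7 and 13: a4 ≥ a5 and a5 ≥ 6, so a4 ≥ 6. From constraints 2 and 6: a4 ≤ a2 and a2 ≤ 3, so a4 ≤ 3. But 3 < 6, so no value of a4 works.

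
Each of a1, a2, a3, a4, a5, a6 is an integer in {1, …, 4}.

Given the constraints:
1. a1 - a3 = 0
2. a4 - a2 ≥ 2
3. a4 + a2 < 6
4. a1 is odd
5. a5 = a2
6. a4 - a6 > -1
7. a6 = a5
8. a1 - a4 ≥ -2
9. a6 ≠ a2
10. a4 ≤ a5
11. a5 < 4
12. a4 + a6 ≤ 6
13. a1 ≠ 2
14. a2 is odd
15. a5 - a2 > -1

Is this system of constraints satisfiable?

Unsatisfiable

From constraints 5 and 7, a6 = a5 = a2, so a6 = a2. But constraint 9 says a6 ≠ a2. Contradiction.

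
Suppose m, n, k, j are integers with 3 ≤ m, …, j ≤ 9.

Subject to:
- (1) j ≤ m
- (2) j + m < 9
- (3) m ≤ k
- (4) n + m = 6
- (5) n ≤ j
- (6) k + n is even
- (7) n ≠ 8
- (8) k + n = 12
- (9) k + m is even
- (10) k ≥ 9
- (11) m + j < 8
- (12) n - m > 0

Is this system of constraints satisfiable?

Constraints 1, 5, and 12 give m < n, n ≤ j, j ≤ m. Chaining: m < n ≤ j ≤ m, which forces m < m — impossible.

Unsatisfiable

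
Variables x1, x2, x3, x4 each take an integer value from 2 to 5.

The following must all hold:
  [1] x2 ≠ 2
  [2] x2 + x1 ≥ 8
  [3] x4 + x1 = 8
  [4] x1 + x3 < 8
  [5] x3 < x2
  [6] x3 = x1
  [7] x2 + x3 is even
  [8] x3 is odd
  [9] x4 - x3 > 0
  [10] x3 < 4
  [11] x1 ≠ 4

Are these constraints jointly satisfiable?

Setting (x1, x2, x3, x4) = (3, 5, 3, 5) satisfies everything: constraint 2: x2 + x1 = 8; constraint 3: x4 + x1 = 8, and the others follow.

Satisfiable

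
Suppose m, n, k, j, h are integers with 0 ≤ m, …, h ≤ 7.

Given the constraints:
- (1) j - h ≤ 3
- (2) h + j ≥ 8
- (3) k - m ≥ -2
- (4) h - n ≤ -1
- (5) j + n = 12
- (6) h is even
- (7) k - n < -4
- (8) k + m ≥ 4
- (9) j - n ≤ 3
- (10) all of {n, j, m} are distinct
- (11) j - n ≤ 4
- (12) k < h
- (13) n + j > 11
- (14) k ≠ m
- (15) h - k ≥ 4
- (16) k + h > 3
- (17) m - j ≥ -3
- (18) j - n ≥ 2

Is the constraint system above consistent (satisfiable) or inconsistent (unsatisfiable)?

Unsatisfiable

Constraints 3, 4, 15, 17, and 18 give m − j ≥ -3, j − n ≥ 2, n − h ≥ 1, h − k ≥ 4, k − m ≥ -2.
Adding all 5 inequalities: the left sides telescope to 0, and the right sides sum to (-3) + 2 + 1 + 4 + (-2) = 2. So 0 ≥ 2, which is false.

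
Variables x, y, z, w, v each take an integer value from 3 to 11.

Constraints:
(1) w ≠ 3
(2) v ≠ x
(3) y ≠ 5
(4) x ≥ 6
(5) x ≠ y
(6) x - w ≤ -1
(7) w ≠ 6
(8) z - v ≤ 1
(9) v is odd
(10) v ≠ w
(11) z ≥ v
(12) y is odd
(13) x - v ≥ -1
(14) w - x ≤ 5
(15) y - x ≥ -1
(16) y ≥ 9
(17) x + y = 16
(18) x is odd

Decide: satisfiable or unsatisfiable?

Try x = 7, y = 9, z = 5, w = 11, v = 5.
Check constraint 6: x - w = -4; constraint 8: z - v = 0; constraint 13: x - v = 2. The remaining constraints are straightforward to verify.

Satisfiable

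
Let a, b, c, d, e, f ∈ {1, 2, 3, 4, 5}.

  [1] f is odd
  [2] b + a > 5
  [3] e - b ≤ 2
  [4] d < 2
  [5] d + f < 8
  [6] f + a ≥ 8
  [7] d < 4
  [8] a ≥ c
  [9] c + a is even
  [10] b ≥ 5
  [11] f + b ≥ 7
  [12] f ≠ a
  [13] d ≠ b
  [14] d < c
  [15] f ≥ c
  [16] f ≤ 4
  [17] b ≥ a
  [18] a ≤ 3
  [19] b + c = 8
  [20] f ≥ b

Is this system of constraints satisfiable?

Unsatisfiable

From constraints 16 and 20: b ≤ f ≤ 4. From constraints 8 and 18: c ≤ a ≤ 3. Hence b + c ≤ 7. But constraint 19 requires b + c = 8, and 8 > 7. Contradiction.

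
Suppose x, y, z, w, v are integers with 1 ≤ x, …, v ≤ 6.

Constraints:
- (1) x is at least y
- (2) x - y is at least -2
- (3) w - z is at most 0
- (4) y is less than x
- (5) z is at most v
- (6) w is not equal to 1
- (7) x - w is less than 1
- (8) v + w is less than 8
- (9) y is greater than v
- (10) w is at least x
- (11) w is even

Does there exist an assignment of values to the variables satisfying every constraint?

Constraints 1, 3, 5, 9, and 10 give y ≤ x, x ≤ w, w ≤ z, z ≤ v, v < y. Chaining: y ≤ x ≤ w ≤ z ≤ v < y, which forces y < y — impossible.

Unsatisfiable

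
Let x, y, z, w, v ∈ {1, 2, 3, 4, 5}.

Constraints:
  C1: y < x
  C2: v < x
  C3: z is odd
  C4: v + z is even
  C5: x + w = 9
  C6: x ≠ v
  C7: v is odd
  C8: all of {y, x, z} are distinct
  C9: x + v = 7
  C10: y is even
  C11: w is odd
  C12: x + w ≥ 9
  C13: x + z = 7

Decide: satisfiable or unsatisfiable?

Try x = 4, y = 2, z = 3, w = 5, v = 3.
Check constraint 5: x + w = 9; constraint 9: x + v = 7; constraint 12: x + w = 9. The remaining constraints are straightforward to verify.

Satisfiable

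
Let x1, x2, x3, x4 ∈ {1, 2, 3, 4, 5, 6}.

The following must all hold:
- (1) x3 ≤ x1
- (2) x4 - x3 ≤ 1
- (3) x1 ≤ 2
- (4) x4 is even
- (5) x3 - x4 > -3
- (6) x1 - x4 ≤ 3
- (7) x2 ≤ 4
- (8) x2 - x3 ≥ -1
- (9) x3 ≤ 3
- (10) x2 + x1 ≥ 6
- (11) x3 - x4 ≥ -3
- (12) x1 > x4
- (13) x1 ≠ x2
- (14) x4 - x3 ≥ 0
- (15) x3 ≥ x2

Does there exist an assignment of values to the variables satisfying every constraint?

From constraints 9 and 15: x2 ≤ x3 ≤ 3. From constraint 3: x1 ≤ 2. Hence x2 + x1 ≤ 5. But constraint 10 requires x2 + x1 ≥ 6, and 6 > 5. Contradiction.

Unsatisfiable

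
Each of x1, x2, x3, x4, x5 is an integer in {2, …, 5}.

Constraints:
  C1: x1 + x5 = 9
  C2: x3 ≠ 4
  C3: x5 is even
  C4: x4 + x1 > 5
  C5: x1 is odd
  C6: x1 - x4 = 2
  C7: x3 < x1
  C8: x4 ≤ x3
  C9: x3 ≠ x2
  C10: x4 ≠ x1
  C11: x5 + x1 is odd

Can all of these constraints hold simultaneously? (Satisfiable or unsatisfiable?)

Try x1 = 5, x2 = 5, x3 = 3, x4 = 3, x5 = 4.
Check constraint 1: x1 + x5 = 9; constraint 4: x4 + x1 = 8. The remaining constraints are straightforward to verify.

Satisfiable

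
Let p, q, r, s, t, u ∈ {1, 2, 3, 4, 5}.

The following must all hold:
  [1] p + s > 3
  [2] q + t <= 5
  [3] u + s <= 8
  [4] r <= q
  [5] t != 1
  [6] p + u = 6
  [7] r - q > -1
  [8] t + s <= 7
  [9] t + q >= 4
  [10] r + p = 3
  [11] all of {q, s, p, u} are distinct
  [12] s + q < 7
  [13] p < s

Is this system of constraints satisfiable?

Try p = 2, q = 1, r = 1, s = 3, t = 4, u = 4.
Check constraint 1: p + s = 5; constraint 2: q + t = 5. The remaining constraints are straightforward to verify.

Satisfiable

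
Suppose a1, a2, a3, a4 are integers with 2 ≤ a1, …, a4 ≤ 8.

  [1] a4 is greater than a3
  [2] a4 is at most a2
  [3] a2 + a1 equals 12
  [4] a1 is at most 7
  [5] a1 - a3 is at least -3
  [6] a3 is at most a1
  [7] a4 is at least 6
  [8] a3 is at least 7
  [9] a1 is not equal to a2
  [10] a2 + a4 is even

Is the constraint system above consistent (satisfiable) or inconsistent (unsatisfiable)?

Unsatisfiable

From constraints 2 and 7: a2 ≥ a4 ≥ 6. From constraints 6 and 8: a1 ≥ a3 ≥ 7. Hence a2 + a1 ≥ 13. But constraint 3 requires a2 + a1 = 12, and 12 < 13. Contradiction.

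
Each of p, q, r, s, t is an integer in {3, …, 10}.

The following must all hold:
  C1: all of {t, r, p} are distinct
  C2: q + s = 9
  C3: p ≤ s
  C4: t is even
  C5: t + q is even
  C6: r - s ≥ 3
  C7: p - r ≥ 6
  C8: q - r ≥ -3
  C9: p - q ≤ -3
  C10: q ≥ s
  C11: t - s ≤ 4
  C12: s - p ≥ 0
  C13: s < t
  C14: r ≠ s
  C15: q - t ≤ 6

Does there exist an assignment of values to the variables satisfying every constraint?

Unsatisfiable

Constraints 6, 7, 9, 11, and 15 give t − q ≥ -6, q − p ≥ 3, p − r ≥ 6, r − s ≥ 3, s − t ≥ -4.
Adding all 5 inequalities: the left sides telescope to 0, and the right sides sum to (-6) + 3 + 6 + 3 + (-4) = 2. So 0 ≥ 2, which is false.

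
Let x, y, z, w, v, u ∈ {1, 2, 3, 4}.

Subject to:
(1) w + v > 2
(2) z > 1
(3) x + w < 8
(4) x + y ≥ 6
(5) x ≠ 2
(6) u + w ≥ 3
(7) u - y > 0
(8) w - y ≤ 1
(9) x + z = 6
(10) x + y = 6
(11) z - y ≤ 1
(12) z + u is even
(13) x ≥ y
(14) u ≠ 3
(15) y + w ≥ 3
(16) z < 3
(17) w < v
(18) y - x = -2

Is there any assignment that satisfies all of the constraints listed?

Satisfiable

Take x = 4, y = 2, z = 2, w = 1, v = 4, u = 4. Then constraint 1: w + v = 5; constraint 3: x + w = 5; constraint 4: x + y = 6, and every other listed constraint is also met.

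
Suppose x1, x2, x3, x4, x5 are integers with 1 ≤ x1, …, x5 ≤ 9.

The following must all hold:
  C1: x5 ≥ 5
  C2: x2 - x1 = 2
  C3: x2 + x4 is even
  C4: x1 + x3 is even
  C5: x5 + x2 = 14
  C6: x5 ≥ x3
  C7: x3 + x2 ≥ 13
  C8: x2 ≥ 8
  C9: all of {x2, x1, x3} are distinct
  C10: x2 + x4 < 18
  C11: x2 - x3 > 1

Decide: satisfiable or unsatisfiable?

Satisfiable

The assignment x1 = 7, x2 = 9, x3 = 5, x4 = 7, x5 = 5 works:
  constraint 2 holds since x2 - x1 = 2.
  constraint 5 holds since x5 + x2 = 14.
The rest check out directly.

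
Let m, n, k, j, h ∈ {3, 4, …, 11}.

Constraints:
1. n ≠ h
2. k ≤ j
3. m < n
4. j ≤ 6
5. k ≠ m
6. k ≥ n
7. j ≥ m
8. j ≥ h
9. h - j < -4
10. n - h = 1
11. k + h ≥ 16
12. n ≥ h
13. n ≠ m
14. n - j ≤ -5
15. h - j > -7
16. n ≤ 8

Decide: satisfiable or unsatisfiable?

From constraints 2 and 4: k ≤ j ≤ 6. From constraints 12 and 16: h ≤ n ≤ 8. Hence k + h ≤ 14. But constraint 11 requires k + h ≥ 16, and 16 > 14. Contradiction.

Unsatisfiable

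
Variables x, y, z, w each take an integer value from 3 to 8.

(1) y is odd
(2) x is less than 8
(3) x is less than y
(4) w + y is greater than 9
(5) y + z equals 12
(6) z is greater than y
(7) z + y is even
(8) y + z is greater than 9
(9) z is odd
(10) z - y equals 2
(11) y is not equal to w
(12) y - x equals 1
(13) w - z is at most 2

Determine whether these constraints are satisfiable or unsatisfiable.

Try x = 4, y = 5, z = 7, w = 7.
Check constraint 4: w + y = 12; constraint 5: y + z = 12; constraint 8: y + z = 12. The remaining constraints are straightforward to verify.

Satisfiable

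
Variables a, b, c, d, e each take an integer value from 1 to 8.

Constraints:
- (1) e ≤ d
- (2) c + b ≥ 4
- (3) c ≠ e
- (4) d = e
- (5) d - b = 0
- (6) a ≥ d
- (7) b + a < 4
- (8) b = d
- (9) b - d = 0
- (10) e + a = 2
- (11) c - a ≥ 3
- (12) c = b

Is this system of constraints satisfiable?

From constraints 4, 8, and 12, c = b = d = e, so c = e. But constraint 3 says c ≠ e. Contradiction.

Unsatisfiable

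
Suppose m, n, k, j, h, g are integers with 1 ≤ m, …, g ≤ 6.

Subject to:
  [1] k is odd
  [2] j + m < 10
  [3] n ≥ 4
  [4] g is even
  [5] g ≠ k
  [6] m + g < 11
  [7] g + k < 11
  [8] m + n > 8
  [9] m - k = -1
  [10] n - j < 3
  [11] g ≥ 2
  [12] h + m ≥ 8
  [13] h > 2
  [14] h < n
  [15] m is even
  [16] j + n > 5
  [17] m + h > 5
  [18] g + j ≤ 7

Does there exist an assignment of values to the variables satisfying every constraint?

Satisfiable

Take m = 4, n = 5, k = 5, j = 3, h = 4, g = 4. Then constraint 2: j + m = 7; constraint 6: m + g = 8; constraint 7: g + k = 9, and every other listed constraint is also met.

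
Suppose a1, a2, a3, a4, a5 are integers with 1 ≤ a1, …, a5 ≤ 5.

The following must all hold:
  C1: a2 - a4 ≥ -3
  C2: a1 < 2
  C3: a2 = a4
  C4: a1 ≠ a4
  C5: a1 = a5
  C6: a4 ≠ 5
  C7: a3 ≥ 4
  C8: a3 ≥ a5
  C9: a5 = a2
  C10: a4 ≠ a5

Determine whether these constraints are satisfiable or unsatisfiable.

From constraints 3, 5, and 9, a1 = a5 = a2 = a4, so a1 = a4. But constraint 4 says a1 ≠ a4. Contradiction.

Unsatisfiable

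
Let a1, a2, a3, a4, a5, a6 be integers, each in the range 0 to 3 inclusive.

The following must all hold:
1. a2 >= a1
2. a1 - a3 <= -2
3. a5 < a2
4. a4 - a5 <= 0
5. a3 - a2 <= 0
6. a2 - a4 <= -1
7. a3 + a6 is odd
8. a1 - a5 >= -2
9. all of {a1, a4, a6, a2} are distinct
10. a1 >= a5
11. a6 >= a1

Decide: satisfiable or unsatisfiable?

Unsatisfiable

Constraints 2, 4, 5, 6, and 8 give a2 − a3 ≥ 0, a3 − a1 ≥ 2, a1 − a5 ≥ -2, a5 − a4 ≥ 0, a4 − a2 ≥ 1.
Adding all 5 inequalities: the left sides telescope to 0, and the right sides sum to 0 + 2 + (-2) + 0 + 1 = 1. So 0 ≥ 1, which is false.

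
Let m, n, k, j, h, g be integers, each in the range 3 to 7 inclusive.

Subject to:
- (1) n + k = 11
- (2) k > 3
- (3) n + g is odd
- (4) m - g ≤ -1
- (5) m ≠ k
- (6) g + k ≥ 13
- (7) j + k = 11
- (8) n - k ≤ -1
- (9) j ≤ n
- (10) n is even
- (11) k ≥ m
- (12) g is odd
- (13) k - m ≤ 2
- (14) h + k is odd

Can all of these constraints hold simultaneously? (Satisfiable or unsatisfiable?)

One satisfying assignment is m = 5, n = 4, k = 7, j = 4, h = 4, g = 7.
For the less obvious constraints — constraint 1: n + k = 11; constraint 4: m - g = -2; constraint 6: g + k = 14 — and the others hold by inspection.

Satisfiable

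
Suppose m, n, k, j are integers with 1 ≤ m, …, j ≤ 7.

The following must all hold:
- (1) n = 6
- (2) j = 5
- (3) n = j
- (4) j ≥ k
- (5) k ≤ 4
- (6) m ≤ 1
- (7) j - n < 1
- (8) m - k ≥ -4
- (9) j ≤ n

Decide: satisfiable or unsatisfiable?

Constraint 1 fixes n = 6 and constraint 2 fixes j = 5, but constraint 3 requires n = j. Since 6 ≠ 5, contradiction.

Unsatisfiable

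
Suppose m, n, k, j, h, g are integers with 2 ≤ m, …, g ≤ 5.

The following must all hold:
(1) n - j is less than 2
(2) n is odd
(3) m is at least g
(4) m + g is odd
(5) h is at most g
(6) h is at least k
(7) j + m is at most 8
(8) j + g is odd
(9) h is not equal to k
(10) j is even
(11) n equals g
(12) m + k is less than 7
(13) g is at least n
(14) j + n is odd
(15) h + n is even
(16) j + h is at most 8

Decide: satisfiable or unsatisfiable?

One satisfying assignment is m = 4, n = 3, k = 2, j = 4, h = 3, g = 3.
For the less obvious constraints — constraint 1: n - j = -1; constraint 7: j + m = 8; constraint 12: m + k = 6 — and the others hold by inspection.

Satisfiable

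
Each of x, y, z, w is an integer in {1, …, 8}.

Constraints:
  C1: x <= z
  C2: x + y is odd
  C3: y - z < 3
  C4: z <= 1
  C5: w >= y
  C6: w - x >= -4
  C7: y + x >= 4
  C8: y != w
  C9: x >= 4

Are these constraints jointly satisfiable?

From constraint 9: x ≥ 4. From constraints 1 and 4: x ≤ z and z ≤ 1, so x ≤ 1. But 1 < 4, so no value of x works.

Unsatisfiable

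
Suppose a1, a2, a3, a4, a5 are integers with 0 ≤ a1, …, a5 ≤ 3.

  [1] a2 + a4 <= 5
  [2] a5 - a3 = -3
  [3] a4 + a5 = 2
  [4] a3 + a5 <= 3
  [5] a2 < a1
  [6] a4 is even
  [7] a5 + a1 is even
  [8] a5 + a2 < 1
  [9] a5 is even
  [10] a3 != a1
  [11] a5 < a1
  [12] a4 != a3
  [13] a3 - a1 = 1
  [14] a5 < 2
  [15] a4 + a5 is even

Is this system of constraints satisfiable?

Take a1 = 2, a2 = 0, a3 = 3, a4 = 2, a5 = 0. Then constraint 1: a2 + a4 = 2; constraint 2: a5 - a3 = -3, and every other listed constraint is also met.

Satisfiable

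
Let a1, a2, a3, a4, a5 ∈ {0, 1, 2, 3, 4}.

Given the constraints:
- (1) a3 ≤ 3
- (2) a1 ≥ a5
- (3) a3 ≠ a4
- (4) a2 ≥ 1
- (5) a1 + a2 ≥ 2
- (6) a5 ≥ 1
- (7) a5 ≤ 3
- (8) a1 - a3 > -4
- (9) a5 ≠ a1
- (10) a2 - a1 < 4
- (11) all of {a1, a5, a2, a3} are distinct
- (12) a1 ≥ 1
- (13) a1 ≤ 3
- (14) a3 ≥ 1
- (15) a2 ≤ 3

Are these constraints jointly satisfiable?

Unsatisfiable

Constraints 1, 4, 6, 7, 12, 13, 14, and 15 confine each of a1, a5, a2, a3 to the 3 values {1, …, 3}.
Constraint 11 requires all 4 of them to be distinct, but only 3 values are available — impossible by the pigeonhole principle.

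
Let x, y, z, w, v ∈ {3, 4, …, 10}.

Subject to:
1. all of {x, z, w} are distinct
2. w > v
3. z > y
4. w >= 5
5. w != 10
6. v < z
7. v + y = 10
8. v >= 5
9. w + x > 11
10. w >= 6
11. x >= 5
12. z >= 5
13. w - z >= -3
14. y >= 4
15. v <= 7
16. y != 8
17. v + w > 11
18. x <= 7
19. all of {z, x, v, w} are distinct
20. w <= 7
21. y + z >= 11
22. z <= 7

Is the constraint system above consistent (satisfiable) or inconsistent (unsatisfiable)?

Unsatisfiable

Constraints 4, 8, 11, 12, 15, 18, 20, and 22 confine each of z, x, v, w to the 3 values {5, …, 7}.
Constraint 19 requires all 4 of them to be distinct, but only 3 values are available — impossible by the pigeonhole principle.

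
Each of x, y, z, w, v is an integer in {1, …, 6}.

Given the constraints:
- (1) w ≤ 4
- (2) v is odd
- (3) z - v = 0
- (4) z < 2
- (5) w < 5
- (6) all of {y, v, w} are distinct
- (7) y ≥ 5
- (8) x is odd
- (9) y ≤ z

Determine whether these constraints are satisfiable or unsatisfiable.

From constraints 7 and 9: z ≥ y and y ≥ 5, so z ≥ 5. From constraint 4: z ≤ 1. But 1 < 5, so no value of z works.

Unsatisfiable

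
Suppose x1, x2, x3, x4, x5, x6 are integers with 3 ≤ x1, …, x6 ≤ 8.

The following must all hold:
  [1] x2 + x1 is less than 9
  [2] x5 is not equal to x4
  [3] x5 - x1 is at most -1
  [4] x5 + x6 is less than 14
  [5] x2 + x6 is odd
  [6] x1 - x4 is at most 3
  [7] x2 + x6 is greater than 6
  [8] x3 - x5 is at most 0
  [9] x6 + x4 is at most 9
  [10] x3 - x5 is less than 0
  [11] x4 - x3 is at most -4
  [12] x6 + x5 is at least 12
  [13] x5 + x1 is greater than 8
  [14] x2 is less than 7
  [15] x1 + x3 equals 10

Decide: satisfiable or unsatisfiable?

Constraints 3, 6, 8, and 11 give x5 − x3 ≥ 0, x3 − x4 ≥ 4, x4 − x1 ≥ -3, x1 − x5 ≥ 1.
Adding all 4 inequalities: the left sides telescope to 0, and the right sides sum to 0 + 4 + (-3) + 1 = 2. So 0 ≥ 2, which is false.

Unsatisfiable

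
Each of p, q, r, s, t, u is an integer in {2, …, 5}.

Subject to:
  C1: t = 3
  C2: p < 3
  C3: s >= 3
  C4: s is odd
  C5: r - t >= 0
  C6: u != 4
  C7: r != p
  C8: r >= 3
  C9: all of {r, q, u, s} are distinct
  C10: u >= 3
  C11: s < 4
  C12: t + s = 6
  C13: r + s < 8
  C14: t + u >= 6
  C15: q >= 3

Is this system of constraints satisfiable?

Constraints 3, 8, 10, and 15 confine each of r, q, u, s to the 3 values {3, …, 5} (the domain already gives each ≤ 5).
Constraint 9 requires all 4 of them to be distinct, but only 3 values are available — impossible by the pigeonhole principle.

Unsatisfiable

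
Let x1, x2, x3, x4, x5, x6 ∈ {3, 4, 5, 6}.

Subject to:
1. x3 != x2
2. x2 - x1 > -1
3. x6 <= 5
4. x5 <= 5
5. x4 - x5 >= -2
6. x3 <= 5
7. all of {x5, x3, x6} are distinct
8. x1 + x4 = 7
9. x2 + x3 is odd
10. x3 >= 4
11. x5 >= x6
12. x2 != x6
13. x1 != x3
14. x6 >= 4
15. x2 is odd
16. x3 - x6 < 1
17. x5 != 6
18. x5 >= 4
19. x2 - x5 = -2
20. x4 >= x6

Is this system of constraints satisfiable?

Unsatisfiable

Constraints 3, 4, 6, 10, 14, and 18 confine each of x5, x3, x6 to the 2 values {4, 5}.
Constraint 7 requires all 3 of them to be distinct, but only 2 values are available — impossible by the pigeonhole principle.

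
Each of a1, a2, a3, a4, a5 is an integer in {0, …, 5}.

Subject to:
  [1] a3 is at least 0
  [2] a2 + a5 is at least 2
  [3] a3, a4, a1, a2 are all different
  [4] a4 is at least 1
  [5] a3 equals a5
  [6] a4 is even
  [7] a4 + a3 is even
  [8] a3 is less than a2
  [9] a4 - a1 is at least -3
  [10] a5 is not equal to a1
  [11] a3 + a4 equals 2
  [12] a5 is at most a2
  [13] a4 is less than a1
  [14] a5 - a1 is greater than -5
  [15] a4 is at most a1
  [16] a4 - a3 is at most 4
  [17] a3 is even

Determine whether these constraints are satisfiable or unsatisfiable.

Try a1 = 4, a2 = 3, a3 = 0, a4 = 2, a5 = 0.
Check constraint 2: a2 + a5 = 3; constraint 9: a4 - a1 = -2; constraint 11: a3 + a4 = 2. The remaining constraints are straightforward to verify.

Satisfiable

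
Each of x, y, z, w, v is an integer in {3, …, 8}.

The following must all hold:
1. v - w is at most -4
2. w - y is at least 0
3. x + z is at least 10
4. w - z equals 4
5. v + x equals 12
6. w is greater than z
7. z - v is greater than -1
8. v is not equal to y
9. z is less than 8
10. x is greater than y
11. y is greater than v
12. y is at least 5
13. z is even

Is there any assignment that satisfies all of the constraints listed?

The assignment x = 8, y = 6, z = 4, w = 8, v = 4 works:
  constraint 1 holds since v - w = -4.
  constraint 2 holds since w - y = 2.
The rest check out directly.

Satisfiable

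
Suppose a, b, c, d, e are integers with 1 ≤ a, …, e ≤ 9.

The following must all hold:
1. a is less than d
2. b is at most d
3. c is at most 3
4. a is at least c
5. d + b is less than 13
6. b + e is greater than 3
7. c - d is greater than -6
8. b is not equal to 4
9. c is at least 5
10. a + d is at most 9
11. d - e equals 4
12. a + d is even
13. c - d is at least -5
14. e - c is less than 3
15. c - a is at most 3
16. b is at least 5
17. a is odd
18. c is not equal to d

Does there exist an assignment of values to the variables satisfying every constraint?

Unsatisfiable

From constraints 4 and 9: a ≥ c ≥ 5. From constraints 2 and 16: d ≥ b ≥ 5. Hence a + d ≥ 10. But constraint 10 requires a + d ≤ 9, and 9 < 10. Contradiction.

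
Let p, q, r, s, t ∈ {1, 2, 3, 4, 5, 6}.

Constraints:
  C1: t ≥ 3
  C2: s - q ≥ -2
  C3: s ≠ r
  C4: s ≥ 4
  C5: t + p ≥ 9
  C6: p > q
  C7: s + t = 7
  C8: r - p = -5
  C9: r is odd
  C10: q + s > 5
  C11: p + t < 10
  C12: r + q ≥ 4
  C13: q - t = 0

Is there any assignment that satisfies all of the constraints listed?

Satisfiable

Try p = 6, q = 3, r = 1, s = 4, t = 3.
Check constraint 2: s - q = 1; constraint 5: t + p = 9; constraint 7: s + t = 7. The remaining constraints are straightforward to verify.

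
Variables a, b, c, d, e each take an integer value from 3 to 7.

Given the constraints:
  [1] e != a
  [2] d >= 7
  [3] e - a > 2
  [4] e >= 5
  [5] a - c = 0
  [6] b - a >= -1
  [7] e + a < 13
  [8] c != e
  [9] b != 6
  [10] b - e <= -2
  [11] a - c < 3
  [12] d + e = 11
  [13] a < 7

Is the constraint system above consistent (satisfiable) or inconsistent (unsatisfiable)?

Unsatisfiable

From constraint 2: d ≥ 7. From constraint 4: e ≥ 5. Hence d + e ≥ 12. But constraint 12 requires d + e = 11, and 11 < 12. Contradiction.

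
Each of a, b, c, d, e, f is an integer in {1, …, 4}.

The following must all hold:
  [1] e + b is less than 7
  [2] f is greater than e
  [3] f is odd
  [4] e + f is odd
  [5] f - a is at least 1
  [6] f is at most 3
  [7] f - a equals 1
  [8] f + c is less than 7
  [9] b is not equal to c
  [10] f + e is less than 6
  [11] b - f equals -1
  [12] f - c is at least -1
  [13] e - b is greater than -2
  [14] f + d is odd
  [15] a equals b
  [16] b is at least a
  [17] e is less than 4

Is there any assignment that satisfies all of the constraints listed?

Satisfiable

Setting (a, b, c, d, e, f) = (2, 2, 1, 2, 2, 3) satisfies everything: constraint 1: e + b = 4; constraint 5: f - a = 1; constraint 7: f - a = 1, and the others follow.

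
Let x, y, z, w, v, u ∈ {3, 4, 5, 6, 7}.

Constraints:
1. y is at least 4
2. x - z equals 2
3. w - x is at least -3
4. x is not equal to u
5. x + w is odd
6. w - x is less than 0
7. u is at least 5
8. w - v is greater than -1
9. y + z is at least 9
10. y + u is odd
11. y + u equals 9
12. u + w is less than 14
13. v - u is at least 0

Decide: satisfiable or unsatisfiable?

One satisfying assignment is x = 7, y = 4, z = 5, w = 6, v = 5, u = 5.
For the less obvious constraints — constraint 2: x - z = 2; constraint 3: w - x = -1 — and the others hold by inspection.

Satisfiable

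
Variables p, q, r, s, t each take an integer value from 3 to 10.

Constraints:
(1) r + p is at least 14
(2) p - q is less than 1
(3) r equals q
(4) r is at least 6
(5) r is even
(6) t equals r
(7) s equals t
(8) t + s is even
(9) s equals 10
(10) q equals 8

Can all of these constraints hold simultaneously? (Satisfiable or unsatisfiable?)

Constraint 9 fixes s = 10 and constraint 10 fixes q = 8. Constraints 3, 6, and 7 give s = t = r = q, so s = q. But 10 ≠ 8 — contradiction.

Unsatisfiable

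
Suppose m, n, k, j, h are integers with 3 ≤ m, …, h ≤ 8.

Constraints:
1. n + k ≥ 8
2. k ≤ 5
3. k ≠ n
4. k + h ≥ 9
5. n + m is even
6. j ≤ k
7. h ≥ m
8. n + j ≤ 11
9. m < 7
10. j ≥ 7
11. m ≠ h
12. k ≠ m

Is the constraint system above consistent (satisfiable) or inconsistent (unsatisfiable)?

From constraints 6 and 10: k ≥ j and j ≥ 7, so k ≥ 7. From constraint 2: k ≤ 5. But 5 < 7, so no value of k works.

Unsatisfiable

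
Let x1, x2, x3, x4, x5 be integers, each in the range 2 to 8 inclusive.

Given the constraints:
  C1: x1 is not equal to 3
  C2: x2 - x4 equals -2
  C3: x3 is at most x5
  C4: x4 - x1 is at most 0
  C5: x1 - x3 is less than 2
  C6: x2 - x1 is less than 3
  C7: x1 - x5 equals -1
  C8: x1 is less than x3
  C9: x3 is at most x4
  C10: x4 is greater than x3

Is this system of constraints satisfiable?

Unsatisfiable

Constraints 4, 8, and 10 give x4 ≤ x1, x1 < x3, x3 < x4. Chaining: x4 ≤ x1 < x3 < x4, which forces x4 < x4 — impossible.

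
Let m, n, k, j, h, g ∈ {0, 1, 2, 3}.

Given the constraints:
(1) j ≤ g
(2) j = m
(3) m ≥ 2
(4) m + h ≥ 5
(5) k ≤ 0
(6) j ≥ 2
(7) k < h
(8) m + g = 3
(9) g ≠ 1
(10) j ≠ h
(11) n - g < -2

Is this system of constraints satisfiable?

Unsatisfiable

From constraint 3: m ≥ 2. From constraints 1 and 6: g ≥ j ≥ 2. Hence m + g ≥ 4. But constraint 8 requires m + g = 3, and 3 < 4. Contradiction.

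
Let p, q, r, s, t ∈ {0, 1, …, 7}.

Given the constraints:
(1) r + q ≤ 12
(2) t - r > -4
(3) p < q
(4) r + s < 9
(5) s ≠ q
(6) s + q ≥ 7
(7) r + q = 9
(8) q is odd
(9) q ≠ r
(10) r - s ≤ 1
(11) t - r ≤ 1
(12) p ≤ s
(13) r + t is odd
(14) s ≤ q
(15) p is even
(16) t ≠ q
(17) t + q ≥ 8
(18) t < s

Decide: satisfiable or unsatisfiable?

Take p = 0, q = 5, r = 4, s = 4, t = 3. Then constraint 1: r + q = 9; constraint 2: t - r = -1; constraint 4: r + s = 8, and every other listed constraint is also met.

Satisfiable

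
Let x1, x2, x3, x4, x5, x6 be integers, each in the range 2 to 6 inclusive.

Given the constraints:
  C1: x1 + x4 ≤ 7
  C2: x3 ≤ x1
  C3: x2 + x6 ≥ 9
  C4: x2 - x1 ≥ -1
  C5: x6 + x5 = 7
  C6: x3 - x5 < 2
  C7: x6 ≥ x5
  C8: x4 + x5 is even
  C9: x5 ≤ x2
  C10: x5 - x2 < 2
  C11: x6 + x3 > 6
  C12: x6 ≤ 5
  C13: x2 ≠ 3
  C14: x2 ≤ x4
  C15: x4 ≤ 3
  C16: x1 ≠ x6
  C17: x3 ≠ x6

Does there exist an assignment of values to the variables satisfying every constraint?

From constraints 14 and 15: x2 ≤ x4 ≤ 3. From constraint 12: x6 ≤ 5. Hence x2 + x6 ≤ 8. But constraint 3 requires x2 + x6 ≥ 9, and 9 > 8. Contradiction.

Unsatisfiable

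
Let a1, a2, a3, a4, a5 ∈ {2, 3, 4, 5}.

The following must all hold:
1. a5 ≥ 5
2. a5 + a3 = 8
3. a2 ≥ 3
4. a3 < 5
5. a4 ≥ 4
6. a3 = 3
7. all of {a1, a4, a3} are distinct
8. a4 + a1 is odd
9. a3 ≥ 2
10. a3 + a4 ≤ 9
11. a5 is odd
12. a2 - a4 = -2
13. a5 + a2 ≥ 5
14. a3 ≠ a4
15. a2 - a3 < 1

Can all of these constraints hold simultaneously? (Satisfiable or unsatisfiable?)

Satisfiable

The assignment a1 = 4, a2 = 3, a3 = 3, a4 = 5, a5 = 5 works:
  constraint 2 holds since a5 + a3 = 8.
  constraint 10 holds since a3 + a4 = 8.
  constraint 12 holds since a2 - a4 = -2.
The rest check out directly.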